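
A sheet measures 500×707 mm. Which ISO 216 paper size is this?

Aspect ratio 707/500 ≈ 1.414 — close to the ISO √2 ≈ 1.414.
In the B-series (B0 = 1000 × 1414 mm): B2 = 500 × 707 mm.

B2 (500 × 707 mm)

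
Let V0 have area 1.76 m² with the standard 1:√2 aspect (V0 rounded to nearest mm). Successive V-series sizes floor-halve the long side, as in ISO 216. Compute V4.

Let V0's short side be w mm. w · w√2 = 1.76 m² = 1,760,000 mm², so w ≈ 1115.6 mm and w√2 ≈ 1577.7 mm → V0 = 1116 × 1578 mm.
V1: ⌊1578/2⌋ × 1116 = 789 × 1116 mm
V2: ⌊1116/2⌋ × 789 = 558 × 789 mm
V3: ⌊789/2⌋ × 558 = 394 × 558 mm
V4: ⌊558/2⌋ × 394 = 279 × 394 mm

279 × 394 mm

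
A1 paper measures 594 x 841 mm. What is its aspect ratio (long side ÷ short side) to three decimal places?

841 / 594 = 1.416
ISO 216 targets √2 ≈ 1.414; the +0.002 deviation is from mm rounding.

1.416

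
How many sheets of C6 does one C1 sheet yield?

Each ISO step halves the sheet: 1 × C1 → 2 × C2 → 4 × C3 → 8 × C4 → …
From C1 to C6 is 5 halving steps: 2^5 = 32.

32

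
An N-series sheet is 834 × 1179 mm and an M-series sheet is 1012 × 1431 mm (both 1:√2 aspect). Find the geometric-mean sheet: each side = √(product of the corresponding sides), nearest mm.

Short side: √(834 · 1012) = √844008 ≈ 918.7 → 919 mm
Long side: √(1179 · 1431) = √1687149 ≈ 1298.9 → 1299 mm

919 × 1299 mm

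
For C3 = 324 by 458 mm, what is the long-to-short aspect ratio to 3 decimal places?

1.414

458 / 324 = 1.414
Matches √2 ≈ 1.414 — the ISO 216 defining ratio.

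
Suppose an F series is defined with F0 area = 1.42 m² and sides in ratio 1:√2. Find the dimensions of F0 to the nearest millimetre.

Let the short side be w mm. Then w · w√2 = 1.42 m² = 1,420,000 mm².
w² = 1,420,000/√2, so w ≈ 1002.0 mm; long side = w√2 ≈ 1417.1 mm.

1002 × 1417 mm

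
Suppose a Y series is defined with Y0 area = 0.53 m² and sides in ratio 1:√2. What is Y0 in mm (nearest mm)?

612 × 866 mm

Let the short side be w mm. Then w · w√2 = 0.53 m² = 530,000 mm².
w² = 530,000/√2, so w ≈ 612.2 mm; long side = w√2 ≈ 865.8 mm.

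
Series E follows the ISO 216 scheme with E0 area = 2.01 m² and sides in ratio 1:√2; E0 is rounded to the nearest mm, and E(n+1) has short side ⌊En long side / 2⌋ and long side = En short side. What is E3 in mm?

Let E0's short side be w mm. w · w√2 = 2.01 m² = 2,010,000 mm², so w ≈ 1192.2 mm and w√2 ≈ 1686.0 mm → E0 = 1192 × 1686 mm.
E1: ⌊1686/2⌋ × 1192 = 843 × 1192 mm
E2: ⌊1192/2⌋ × 843 = 596 × 843 mm
E3: ⌊843/2⌋ × 596 = 421 × 596 mm

421 × 596 mm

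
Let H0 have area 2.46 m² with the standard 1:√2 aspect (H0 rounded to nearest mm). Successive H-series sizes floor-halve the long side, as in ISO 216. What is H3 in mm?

466 × 659 mm

Let H0's short side be w mm. w · w√2 = 2.46 m² = 2,460,000 mm², so w ≈ 1318.9 mm and w√2 ≈ 1865.2 mm → H0 = 1319 × 1865 mm.
H1: ⌊1865/2⌋ × 1319 = 932 × 1319 mm
H2: ⌊1319/2⌋ × 932 = 659 × 932 mm
H3: ⌊932/2⌋ × 659 = 466 × 659 mm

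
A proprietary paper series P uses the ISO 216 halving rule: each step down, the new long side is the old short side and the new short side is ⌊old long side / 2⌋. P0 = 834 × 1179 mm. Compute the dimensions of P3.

294 × 417 mm

P1: ⌊1179/2⌋ × 834 = 589 × 834 mm
P2: ⌊834/2⌋ × 589 = 417 × 589 mm
P3: ⌊589/2⌋ × 417 = 294 × 417 mm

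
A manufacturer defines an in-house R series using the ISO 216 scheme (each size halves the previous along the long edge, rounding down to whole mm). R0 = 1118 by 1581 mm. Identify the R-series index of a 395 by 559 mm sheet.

R3

R0: 1118 × 1581 mm
R1: 790 × 1118 mm
R2: 559 × 790 mm
R3: 395 × 559 mm
R4: 279 × 395 mm
→ matches R3.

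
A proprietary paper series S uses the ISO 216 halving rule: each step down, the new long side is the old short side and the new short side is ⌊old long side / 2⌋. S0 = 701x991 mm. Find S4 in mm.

175 × 247 mm

S1: ⌊991/2⌋ × 701 = 495 × 701 mm
S2: ⌊701/2⌋ × 495 = 350 × 495 mm
S3: ⌊495/2⌋ × 350 = 247 × 350 mm
S4: ⌊350/2⌋ × 247 = 175 × 247 mm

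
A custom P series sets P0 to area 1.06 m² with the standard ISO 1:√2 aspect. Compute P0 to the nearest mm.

866 × 1224 mm

Let the short side be w mm. Then w · w√2 = 1.06 m² = 1,060,000 mm².
w² = 1,060,000/√2, so w ≈ 865.8 mm; long side = w√2 ≈ 1224.4 mm.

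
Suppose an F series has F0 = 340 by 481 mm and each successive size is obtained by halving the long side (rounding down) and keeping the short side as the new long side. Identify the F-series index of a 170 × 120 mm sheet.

F0: 340 × 481 mm
F1: 240 × 340 mm
F2: 170 × 240 mm
F3: 120 × 170 mm
F4: 85 × 120 mm
→ matches F3.

F3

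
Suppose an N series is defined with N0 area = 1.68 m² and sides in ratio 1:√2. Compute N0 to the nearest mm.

1090 × 1541 mm

Let the short side be w mm. Then w · w√2 = 1.68 m² = 1,680,000 mm².
w² = 1,680,000/√2, so w ≈ 1089.9 mm; long side = w√2 ≈ 1541.4 mm.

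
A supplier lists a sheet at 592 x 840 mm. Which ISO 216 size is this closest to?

Aspect ratio 840/592 ≈ 1.419 — close to the ISO √2 ≈ 1.414.
In the A-series (A0 area = 1 m²): A1 = 594 × 841 mm.
Off by 3 mm total — nearest standard size.

A1 (594 × 841 mm)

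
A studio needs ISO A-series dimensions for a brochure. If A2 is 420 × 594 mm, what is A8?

A3: ⌊594/2⌋ × 420 = 297 × 420 mm
A4: ⌊420/2⌋ × 297 = 210 × 297 mm
A5: ⌊297/2⌋ × 210 = 148 × 210 mm
A6: ⌊210/2⌋ × 148 = 105 × 148 mm
A7: ⌊148/2⌋ × 105 = 74 × 105 mm
A8: ⌊105/2⌋ × 74 = 52 × 74 mm

52 × 74 mm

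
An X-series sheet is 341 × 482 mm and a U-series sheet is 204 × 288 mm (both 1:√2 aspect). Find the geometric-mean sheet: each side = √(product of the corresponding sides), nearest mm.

264 × 373 mm

Short side: √(341 · 204) = √69564 ≈ 263.7 → 264 mm
Long side: √(482 · 288) = √138816 ≈ 372.6 → 373 mm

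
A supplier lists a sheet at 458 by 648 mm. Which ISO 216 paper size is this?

C2 (458 × 648 mm)

Aspect ratio 648/458 ≈ 1.415 — close to the ISO √2 ≈ 1.414.
In the C-series (envelope sizes, between A and B): C2 = 458 × 648 mm.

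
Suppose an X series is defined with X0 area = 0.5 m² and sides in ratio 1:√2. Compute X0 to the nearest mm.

Let the short side be w mm. Then w · w√2 = 0.5 m² = 500,000 mm².
w² = 500,000/√2, so w ≈ 594.6 mm; long side = w√2 ≈ 840.9 mm.

595 × 841 mm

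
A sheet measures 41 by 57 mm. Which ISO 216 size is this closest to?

C9 (40 × 57 mm)

Aspect ratio 57/41 ≈ 1.390 (ISO target is √2 ≈ 1.414).
In the C-series (envelope sizes, between A and B): C9 = 40 × 57 mm.
Off by 1 mm total — nearest standard size.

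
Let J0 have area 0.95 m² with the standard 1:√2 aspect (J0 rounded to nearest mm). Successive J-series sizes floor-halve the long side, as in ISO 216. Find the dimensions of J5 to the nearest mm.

144 × 205 mm

Let J0's short side be w mm. w · w√2 = 0.95 m² = 950,000 mm², so w ≈ 819.6 mm and w√2 ≈ 1159.1 mm → J0 = 820 × 1159 mm.
J1: ⌊1159/2⌋ × 820 = 579 × 820 mm
J2: ⌊820/2⌋ × 579 = 410 × 579 mm
J3: ⌊579/2⌋ × 410 = 289 × 410 mm
J4: ⌊410/2⌋ × 289 = 205 × 289 mm
J5: ⌊289/2⌋ × 205 = 144 × 205 mm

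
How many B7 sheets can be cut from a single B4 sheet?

Each ISO step halves the sheet: 1 × B4 → 2 × B5 → 4 × B6 → 8 × B7
From B4 to B7 is 3 halving steps: 2^3 = 8.

8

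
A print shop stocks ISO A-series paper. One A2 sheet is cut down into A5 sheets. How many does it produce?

8

Each ISO step halves the sheet: 1 × A2 → 2 × A3 → 4 × A4 → 8 × A5
From A2 to A5 is 3 halving steps: 2^3 = 8.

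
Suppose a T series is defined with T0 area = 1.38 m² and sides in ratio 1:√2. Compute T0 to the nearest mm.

988 × 1397 mm

Let the short side be w mm. Then w · w√2 = 1.38 m² = 1,380,000 mm².
w² = 1,380,000/√2, so w ≈ 987.8 mm; long side = w√2 ≈ 1397.0 mm.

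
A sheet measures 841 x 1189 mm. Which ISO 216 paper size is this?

A0 (841 × 1189 mm)

Aspect ratio 1189/841 ≈ 1.414 — close to the ISO √2 ≈ 1.414.
In the A-series (A0 area = 1 m²): A0 = 841 × 1189 mm.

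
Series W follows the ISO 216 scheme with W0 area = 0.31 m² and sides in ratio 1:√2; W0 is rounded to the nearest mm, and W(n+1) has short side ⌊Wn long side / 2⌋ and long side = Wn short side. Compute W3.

165 × 234 mm

Let W0's short side be w mm. w · w√2 = 0.31 m² = 310,000 mm², so w ≈ 468.2 mm and w√2 ≈ 662.1 mm → W0 = 468 × 662 mm.
W1: ⌊662/2⌋ × 468 = 331 × 468 mm
W2: ⌊468/2⌋ × 331 = 234 × 331 mm
W3: ⌊331/2⌋ × 234 = 165 × 234 mm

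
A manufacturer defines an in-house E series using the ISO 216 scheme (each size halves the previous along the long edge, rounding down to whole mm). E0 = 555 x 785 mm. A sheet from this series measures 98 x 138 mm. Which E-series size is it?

E0: 555 × 785 mm
E1: 392 × 555 mm
E2: 277 × 392 mm
E3: 196 × 277 mm
E4: 138 × 196 mm
E5: 98 × 138 mm
E6: 69 × 98 mm
→ matches E5.

E5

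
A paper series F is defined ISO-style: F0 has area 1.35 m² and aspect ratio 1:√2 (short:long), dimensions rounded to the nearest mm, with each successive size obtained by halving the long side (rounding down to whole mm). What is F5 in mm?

Let F0's short side be w mm. w · w√2 = 1.35 m² = 1,350,000 mm², so w ≈ 977.0 mm and w√2 ≈ 1381.7 mm → F0 = 977 × 1382 mm.
F1: ⌊1382/2⌋ × 977 = 691 × 977 mm
F2: ⌊977/2⌋ × 691 = 488 × 691 mm
F3: ⌊691/2⌋ × 488 = 345 × 488 mm
F4: ⌊488/2⌋ × 345 = 244 × 345 mm
F5: ⌊345/2⌋ × 244 = 172 × 244 mm

172 × 244 mm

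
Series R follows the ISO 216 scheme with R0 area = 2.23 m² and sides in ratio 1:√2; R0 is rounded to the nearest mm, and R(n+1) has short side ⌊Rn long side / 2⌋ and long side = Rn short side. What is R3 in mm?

Let R0's short side be w mm. w · w√2 = 2.23 m² = 2,230,000 mm², so w ≈ 1255.7 mm and w√2 ≈ 1775.9 mm → R0 = 1256 × 1776 mm.
R1: ⌊1776/2⌋ × 1256 = 888 × 1256 mm
R2: ⌊1256/2⌋ × 888 = 628 × 888 mm
R3: ⌊888/2⌋ × 628 = 444 × 628 mm

444 × 628 mm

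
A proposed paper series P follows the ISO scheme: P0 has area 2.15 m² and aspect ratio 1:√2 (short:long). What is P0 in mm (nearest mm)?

1233 × 1744 mm

Let the short side be w mm. Then w · w√2 = 2.15 m² = 2,150,000 mm².
w² = 2,150,000/√2, so w ≈ 1233.0 mm; long side = w√2 ≈ 1743.7 mm.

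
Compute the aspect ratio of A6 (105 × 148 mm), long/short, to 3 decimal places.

1.410

148 / 105 = 1.410
ISO 216 targets √2 ≈ 1.414; the -0.005 deviation is from mm rounding.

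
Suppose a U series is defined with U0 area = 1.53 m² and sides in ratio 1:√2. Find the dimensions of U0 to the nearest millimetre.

Let the short side be w mm. Then w · w√2 = 1.53 m² = 1,530,000 mm².
w² = 1,530,000/√2, so w ≈ 1040.1 mm; long side = w√2 ≈ 1471.0 mm.

1040 × 1471 mm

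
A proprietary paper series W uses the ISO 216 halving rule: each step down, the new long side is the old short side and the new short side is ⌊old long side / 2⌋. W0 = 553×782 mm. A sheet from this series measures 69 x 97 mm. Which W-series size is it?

W0: 553 × 782 mm
W1: 391 × 553 mm
W2: 276 × 391 mm
W3: 195 × 276 mm
W4: 138 × 195 mm
W5: 97 × 138 mm
W6: 69 × 97 mm
W7: 48 × 69 mm
→ matches W6.

W6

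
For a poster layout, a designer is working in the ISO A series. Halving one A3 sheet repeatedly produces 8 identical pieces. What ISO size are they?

8 = 2^3, so 3 halving steps.
A3 → A4 → … → A6 after 3 steps.

A6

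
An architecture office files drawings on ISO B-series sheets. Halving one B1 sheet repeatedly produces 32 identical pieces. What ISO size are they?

32 = 2^5, so 5 halving steps.
B1 → B2 → … → B6 after 5 steps.

B6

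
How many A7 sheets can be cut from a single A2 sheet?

A2 = 420 × 594 mm; A7 = 74 × 105 mm.
Each halving step doubles the count; 5 steps from A2 to A7.
2^5 = 32.

32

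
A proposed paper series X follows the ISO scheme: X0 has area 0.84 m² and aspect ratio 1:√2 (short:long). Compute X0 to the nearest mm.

Let the short side be w mm. Then w · w√2 = 0.84 m² = 840,000 mm².
w² = 840,000/√2, so w ≈ 770.7 mm; long side = w√2 ≈ 1089.9 mm.

771 × 1090 mm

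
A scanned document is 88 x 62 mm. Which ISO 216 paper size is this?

B8 (62 × 88 mm)

Aspect ratio 88/62 ≈ 1.419 — close to the ISO √2 ≈ 1.414.
In the B-series (B0 = 1000 × 1414 mm): B8 = 62 × 88 mm.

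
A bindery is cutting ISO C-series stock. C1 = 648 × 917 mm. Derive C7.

C2: ⌊917/2⌋ × 648 = 458 × 648 mm
C3: ⌊648/2⌋ × 458 = 324 × 458 mm
C4: ⌊458/2⌋ × 324 = 229 × 324 mm
C5: ⌊324/2⌋ × 229 = 162 × 229 mm
C6: ⌊229/2⌋ × 162 = 114 × 162 mm
C7: ⌊162/2⌋ × 114 = 81 × 114 mm

81 × 114 mm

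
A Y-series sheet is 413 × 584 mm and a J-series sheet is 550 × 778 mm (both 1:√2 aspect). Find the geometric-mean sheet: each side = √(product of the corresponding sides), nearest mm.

477 × 674 mm

Short side: √(413 · 550) = √227150 ≈ 476.6 → 477 mm
Long side: √(584 · 778) = √454352 ≈ 674.1 → 674 mm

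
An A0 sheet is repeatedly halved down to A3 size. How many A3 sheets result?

8

Each ISO step halves the sheet: 1 × A0 → 2 × A1 → 4 × A2 → 8 × A3
From A0 to A3 is 3 halving steps: 2^3 = 8.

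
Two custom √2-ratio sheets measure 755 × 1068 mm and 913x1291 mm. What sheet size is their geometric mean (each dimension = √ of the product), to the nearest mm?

830 × 1174 mm

Short side: √(755 · 913) = √689315 ≈ 830.2 → 830 mm
Long side: √(1068 · 1291) = √1378788 ≈ 1174.2 → 1174 mm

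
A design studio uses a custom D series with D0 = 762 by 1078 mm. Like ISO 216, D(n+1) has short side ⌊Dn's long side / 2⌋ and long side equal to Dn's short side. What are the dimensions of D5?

D1: ⌊1078/2⌋ × 762 = 539 × 762 mm
D2: ⌊762/2⌋ × 539 = 381 × 539 mm
D3: ⌊539/2⌋ × 381 = 269 × 381 mm
D4: ⌊381/2⌋ × 269 = 190 × 269 mm
D5: ⌊269/2⌋ × 190 = 134 × 190 mm

134 × 190 mm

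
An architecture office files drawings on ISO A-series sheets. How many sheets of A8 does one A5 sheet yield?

A5 = 148 × 210 mm; A8 = 52 × 74 mm.
Each halving step doubles the count; 3 steps from A5 to A8.
2^3 = 8.

8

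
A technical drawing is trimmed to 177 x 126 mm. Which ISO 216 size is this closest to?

B6 (125 × 176 mm)

Aspect ratio 177/126 ≈ 1.405 — close to the ISO √2 ≈ 1.414.
In the B-series (B0 = 1000 × 1414 mm): B6 = 125 × 176 mm.
Off by 2 mm total — nearest standard size.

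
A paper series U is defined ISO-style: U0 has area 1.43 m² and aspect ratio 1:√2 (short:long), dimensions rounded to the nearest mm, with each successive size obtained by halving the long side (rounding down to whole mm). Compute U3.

355 × 503 mm

Let U0's short side be w mm. w · w√2 = 1.43 m² = 1,430,000 mm², so w ≈ 1005.6 mm and w√2 ≈ 1422.1 mm → U0 = 1006 × 1422 mm.
U1: ⌊1422/2⌋ × 1006 = 711 × 1006 mm
U2: ⌊1006/2⌋ × 711 = 503 × 711 mm
U3: ⌊711/2⌋ × 503 = 355 × 503 mm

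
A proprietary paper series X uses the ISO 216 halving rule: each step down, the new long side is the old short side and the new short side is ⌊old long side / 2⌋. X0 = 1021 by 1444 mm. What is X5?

X1: ⌊1444/2⌋ × 1021 = 722 × 1021 mm
X2: ⌊1021/2⌋ × 722 = 510 × 722 mm
X3: ⌊722/2⌋ × 510 = 361 × 510 mm
X4: ⌊510/2⌋ × 361 = 255 × 361 mm
X5: ⌊361/2⌋ × 255 = 180 × 255 mm

180 × 255 mm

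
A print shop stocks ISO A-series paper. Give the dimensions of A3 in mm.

297 × 420 mm

A0 = 841 × 1189 mm (A0 has area 1 m², aspect 1:√2).
A1: ⌊1189/2⌋ × 841 = 594 × 841 mm
A2: ⌊841/2⌋ × 594 = 420 × 594 mm
A3: ⌊594/2⌋ × 420 = 297 × 420 mm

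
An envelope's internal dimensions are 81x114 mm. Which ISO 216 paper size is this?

Aspect ratio 114/81 ≈ 1.407 — close to the ISO √2 ≈ 1.414.
In the C-series (envelope sizes, between A and B): C7 = 81 × 114 mm.

C7 (81 × 114 mm)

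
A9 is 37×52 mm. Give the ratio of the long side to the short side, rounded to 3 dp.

1.405

52 / 37 = 1.405
ISO 216 targets √2 ≈ 1.414; the -0.009 deviation is from mm rounding.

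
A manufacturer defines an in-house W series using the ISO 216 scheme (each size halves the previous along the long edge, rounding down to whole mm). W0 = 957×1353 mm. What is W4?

W1 = 676 × 957 mm (from W0 by 1 halving).
W2: ⌊957/2⌋ × 676 = 478 × 676 mm
W3: ⌊676/2⌋ × 478 = 338 × 478 mm
W4: ⌊478/2⌋ × 338 = 239 × 338 mm

239 × 338 mm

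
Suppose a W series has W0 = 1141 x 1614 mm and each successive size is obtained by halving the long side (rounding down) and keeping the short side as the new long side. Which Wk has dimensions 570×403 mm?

W0: 1141 × 1614 mm
W1: 807 × 1141 mm
W2: 570 × 807 mm
W3: 403 × 570 mm
W4: 285 × 403 mm
→ matches W3.

W3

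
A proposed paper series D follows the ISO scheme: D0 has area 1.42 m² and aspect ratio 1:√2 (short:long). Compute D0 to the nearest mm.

1002 × 1417 mm

Let the short side be w mm. Then w · w√2 = 1.42 m² = 1,420,000 mm².
w² = 1,420,000/√2, so w ≈ 1002.0 mm; long side = w√2 ≈ 1417.1 mm.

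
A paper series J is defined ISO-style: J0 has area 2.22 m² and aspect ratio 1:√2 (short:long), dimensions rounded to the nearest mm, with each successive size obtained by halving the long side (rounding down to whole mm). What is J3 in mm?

443 × 626 mm

Let J0's short side be w mm. w · w√2 = 2.22 m² = 2,220,000 mm², so w ≈ 1252.9 mm and w√2 ≈ 1771.9 mm → J0 = 1253 × 1772 mm.
J1: ⌊1772/2⌋ × 1253 = 886 × 1253 mm
J2: ⌊1253/2⌋ × 886 = 626 × 886 mm
J3: ⌊886/2⌋ × 626 = 443 × 626 mm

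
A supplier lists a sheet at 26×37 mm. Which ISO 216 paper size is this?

Aspect ratio 37/26 ≈ 1.423 — close to the ISO √2 ≈ 1.414.
In the A-series (A0 area = 1 m²): A10 = 26 × 37 mm.

A10 (26 × 37 mm)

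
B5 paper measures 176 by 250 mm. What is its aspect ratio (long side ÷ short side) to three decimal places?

250 / 176 = 1.420
ISO 216 targets √2 ≈ 1.414; the +0.006 deviation is from mm rounding.

1.420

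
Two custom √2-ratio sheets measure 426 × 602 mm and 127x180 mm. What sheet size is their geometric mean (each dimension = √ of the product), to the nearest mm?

233 × 329 mm

Short side: √(426 · 127) = √54102 ≈ 232.6 → 233 mm
Long side: √(602 · 180) = √108360 ≈ 329.2 → 329 mm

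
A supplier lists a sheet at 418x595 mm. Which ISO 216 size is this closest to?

A2 (420 × 594 mm)

Aspect ratio 595/418 ≈ 1.423 — close to the ISO √2 ≈ 1.414.
In the A-series (A0 area = 1 m²): A2 = 420 × 594 mm.
Off by 3 mm total — nearest standard size.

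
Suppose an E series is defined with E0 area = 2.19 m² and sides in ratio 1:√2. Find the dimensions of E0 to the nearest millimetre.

1244 × 1760 mm

Let the short side be w mm. Then w · w√2 = 2.19 m² = 2,190,000 mm².
w² = 2,190,000/√2, so w ≈ 1244.4 mm; long side = w√2 ≈ 1759.9 mm.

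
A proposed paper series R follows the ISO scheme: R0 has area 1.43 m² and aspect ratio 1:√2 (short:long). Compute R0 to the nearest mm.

Let the short side be w mm. Then w · w√2 = 1.43 m² = 1,430,000 mm².
w² = 1,430,000/√2, so w ≈ 1005.6 mm; long side = w√2 ≈ 1422.1 mm.

1006 × 1422 mm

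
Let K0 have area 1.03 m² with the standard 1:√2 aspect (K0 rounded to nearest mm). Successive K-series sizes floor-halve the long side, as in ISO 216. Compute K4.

Let K0's short side be w mm. w · w√2 = 1.03 m² = 1,030,000 mm², so w ≈ 853.4 mm and w√2 ≈ 1206.9 mm → K0 = 853 × 1207 mm.
K1: ⌊1207/2⌋ × 853 = 603 × 853 mm
K2: ⌊853/2⌋ × 603 = 426 × 603 mm
K3: ⌊603/2⌋ × 426 = 301 × 426 mm
K4: ⌊426/2⌋ × 301 = 213 × 301 mm

213 × 301 mm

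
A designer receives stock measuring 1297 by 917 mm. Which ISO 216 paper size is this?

C0 (917 × 1297 mm)

Aspect ratio 1297/917 ≈ 1.414 — close to the ISO √2 ≈ 1.414.
In the C-series (envelope sizes, between A and B): C0 = 917 × 1297 mm.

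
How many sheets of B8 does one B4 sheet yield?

Each ISO step halves the sheet: 1 × B4 → 2 × B5 → 4 × B6 → 8 × B7 → …
From B4 to B8 is 4 halving steps: 2^4 = 16.

16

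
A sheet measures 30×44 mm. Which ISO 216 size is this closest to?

B10 (31 × 44 mm)

Aspect ratio 44/30 ≈ 1.467 (ISO target is √2 ≈ 1.414).
In the B-series (B0 = 1000 × 1414 mm): B10 = 31 × 44 mm.
Off by 1 mm total — nearest standard size.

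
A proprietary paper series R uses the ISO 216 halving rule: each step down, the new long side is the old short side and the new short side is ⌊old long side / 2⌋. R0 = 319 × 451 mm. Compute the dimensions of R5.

R1: ⌊451/2⌋ × 319 = 225 × 319 mm
R2: ⌊319/2⌋ × 225 = 159 × 225 mm
R3: ⌊225/2⌋ × 159 = 112 × 159 mm
R4: ⌊159/2⌋ × 112 = 79 × 112 mm
R5: ⌊112/2⌋ × 79 = 56 × 79 mm

56 × 79 mm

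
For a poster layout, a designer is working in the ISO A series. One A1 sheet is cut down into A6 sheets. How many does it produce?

32

A1 = 594 × 841 mm; A6 = 105 × 148 mm.
Each halving step doubles the count; 5 steps from A1 to A6.
2^5 = 32.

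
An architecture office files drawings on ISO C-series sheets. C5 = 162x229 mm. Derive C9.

40 × 57 mm

C6: ⌊229/2⌋ × 162 = 114 × 162 mm
C7: ⌊162/2⌋ × 114 = 81 × 114 mm
C8: ⌊114/2⌋ × 81 = 57 × 81 mm
C9: ⌊81/2⌋ × 57 = 40 × 57 mm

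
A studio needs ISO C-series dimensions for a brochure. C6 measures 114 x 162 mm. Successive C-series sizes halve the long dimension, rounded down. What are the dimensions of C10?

C7: ⌊162/2⌋ × 114 = 81 × 114 mm
C8: ⌊114/2⌋ × 81 = 57 × 81 mm
C9: ⌊81/2⌋ × 57 = 40 × 57 mm
C10: ⌊57/2⌋ × 40 = 28 × 40 mm

28 × 40 mm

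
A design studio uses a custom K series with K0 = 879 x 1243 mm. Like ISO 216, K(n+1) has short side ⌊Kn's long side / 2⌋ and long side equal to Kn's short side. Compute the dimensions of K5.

155 × 219 mm

K1: ⌊1243/2⌋ × 879 = 621 × 879 mm
K2: ⌊879/2⌋ × 621 = 439 × 621 mm
K3: ⌊621/2⌋ × 439 = 310 × 439 mm
K4: ⌊439/2⌋ × 310 = 219 × 310 mm
K5: ⌊310/2⌋ × 219 = 155 × 219 mm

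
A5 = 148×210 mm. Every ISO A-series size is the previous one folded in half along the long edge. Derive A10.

A6: ⌊210/2⌋ × 148 = 105 × 148 mm
A7: ⌊148/2⌋ × 105 = 74 × 105 mm
A8: ⌊105/2⌋ × 74 = 52 × 74 mm
A9: ⌊74/2⌋ × 52 = 37 × 52 mm
A10: ⌊52/2⌋ × 37 = 26 × 37 mm

26 × 37 mm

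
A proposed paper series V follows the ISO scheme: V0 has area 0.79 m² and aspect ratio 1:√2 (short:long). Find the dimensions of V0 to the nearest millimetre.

Let the short side be w mm. Then w · w√2 = 0.79 m² = 790,000 mm².
w² = 790,000/√2, so w ≈ 747.4 mm; long side = w√2 ≈ 1057.0 mm.

747 × 1057 mm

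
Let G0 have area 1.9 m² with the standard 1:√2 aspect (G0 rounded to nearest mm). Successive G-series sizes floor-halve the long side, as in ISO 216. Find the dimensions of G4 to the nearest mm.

Let G0's short side be w mm. w · w√2 = 1.9 m² = 1,900,000 mm², so w ≈ 1159.1 mm and w√2 ≈ 1639.2 mm → G0 = 1159 × 1639 mm.
G1: ⌊1639/2⌋ × 1159 = 819 × 1159 mm
G2: ⌊1159/2⌋ × 819 = 579 × 819 mm
G3: ⌊819/2⌋ × 579 = 409 × 579 mm
G4: ⌊579/2⌋ × 409 = 289 × 409 mm

289 × 409 mm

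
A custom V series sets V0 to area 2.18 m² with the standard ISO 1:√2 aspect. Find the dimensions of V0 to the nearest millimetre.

Let the short side be w mm. Then w · w√2 = 2.18 m² = 2,180,000 mm².
w² = 2,180,000/√2, so w ≈ 1241.6 mm; long side = w√2 ≈ 1755.8 mm.

1242 × 1756 mm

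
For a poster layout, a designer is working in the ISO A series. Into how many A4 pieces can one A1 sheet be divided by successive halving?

8

Each ISO step halves the sheet: 1 × A1 → 2 × A2 → 4 × A3 → 8 × A4
From A1 to A4 is 3 halving steps: 2^3 = 8.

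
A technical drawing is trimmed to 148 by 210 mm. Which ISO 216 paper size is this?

Aspect ratio 210/148 ≈ 1.419 — close to the ISO √2 ≈ 1.414.
In the A-series (A0 area = 1 m²): A5 = 148 × 210 mm.

A5 (148 × 210 mm)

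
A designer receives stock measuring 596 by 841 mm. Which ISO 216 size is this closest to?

Aspect ratio 841/596 ≈ 1.411 — close to the ISO √2 ≈ 1.414.
In the A-series (A0 area = 1 m²): A1 = 594 × 841 mm.
Off by 2 mm total — nearest standard size.

A1 (594 × 841 mm)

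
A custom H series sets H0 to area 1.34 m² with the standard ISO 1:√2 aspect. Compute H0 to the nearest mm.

973 × 1377 mm

Let the short side be w mm. Then w · w√2 = 1.34 m² = 1,340,000 mm².
w² = 1,340,000/√2, so w ≈ 973.4 mm; long side = w√2 ≈ 1376.6 mm.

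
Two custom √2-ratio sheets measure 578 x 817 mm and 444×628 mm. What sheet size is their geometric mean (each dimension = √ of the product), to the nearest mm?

507 × 716 mm

Short side: √(578 · 444) = √256632 ≈ 506.6 → 507 mm
Long side: √(817 · 628) = √513076 ≈ 716.3 → 716 mm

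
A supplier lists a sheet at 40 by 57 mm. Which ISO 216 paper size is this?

C9 (40 × 57 mm)

Aspect ratio 57/40 ≈ 1.425 — close to the ISO √2 ≈ 1.414.
In the C-series (envelope sizes, between A and B): C9 = 40 × 57 mm.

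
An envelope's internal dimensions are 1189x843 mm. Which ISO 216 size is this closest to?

A0 (841 × 1189 mm)

Aspect ratio 1189/843 ≈ 1.410 — close to the ISO √2 ≈ 1.414.
In the A-series (A0 area = 1 m²): A0 = 841 × 1189 mm.
Off by 2 mm total — nearest standard size.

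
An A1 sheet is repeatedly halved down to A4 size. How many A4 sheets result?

8

Each ISO step halves the sheet: 1 × A1 → 2 × A2 → 4 × A3 → 8 × A4
From A1 to A4 is 3 halving steps: 2^3 = 8.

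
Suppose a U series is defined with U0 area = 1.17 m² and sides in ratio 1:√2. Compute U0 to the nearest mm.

Let the short side be w mm. Then w · w√2 = 1.17 m² = 1,170,000 mm².
w² = 1,170,000/√2, so w ≈ 909.6 mm; long side = w√2 ≈ 1286.3 mm.

910 × 1286 mm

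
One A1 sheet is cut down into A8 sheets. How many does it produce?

128

Each ISO step halves the sheet: 1 × A1 → 2 × A2 → 4 × A3 → 8 × A4 → …
From A1 to A8 is 7 halving steps: 2^7 = 128.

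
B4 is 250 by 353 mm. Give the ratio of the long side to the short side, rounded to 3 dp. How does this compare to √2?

353 / 250 = 1.412
ISO 216 targets √2 ≈ 1.414; the -0.002 deviation is from mm rounding.

1.412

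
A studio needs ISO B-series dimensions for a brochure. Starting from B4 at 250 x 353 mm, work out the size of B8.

B5: ⌊353/2⌋ × 250 = 176 × 250 mm
B6: ⌊250/2⌋ × 176 = 125 × 176 mm
B7: ⌊176/2⌋ × 125 = 88 × 125 mm
B8: ⌊125/2⌋ × 88 = 62 × 88 mm

62 × 88 mm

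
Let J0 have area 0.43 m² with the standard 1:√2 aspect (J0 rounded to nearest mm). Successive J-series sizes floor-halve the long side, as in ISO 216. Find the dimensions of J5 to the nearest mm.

Let J0's short side be w mm. w · w√2 = 0.43 m² = 430,000 mm², so w ≈ 551.4 mm and w√2 ≈ 779.8 mm → J0 = 551 × 780 mm.
J1: ⌊780/2⌋ × 551 = 390 × 551 mm
J2: ⌊551/2⌋ × 390 = 275 × 390 mm
J3: ⌊390/2⌋ × 275 = 195 × 275 mm
J4: ⌊275/2⌋ × 195 = 137 × 195 mm
J5: ⌊195/2⌋ × 137 = 97 × 137 mm

97 × 137 mm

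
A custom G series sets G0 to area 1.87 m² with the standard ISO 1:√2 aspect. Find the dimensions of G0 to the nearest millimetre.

1150 × 1626 mm

Let the short side be w mm. Then w · w√2 = 1.87 m² = 1,870,000 mm².
w² = 1,870,000/√2, so w ≈ 1149.9 mm; long side = w√2 ≈ 1626.2 mm.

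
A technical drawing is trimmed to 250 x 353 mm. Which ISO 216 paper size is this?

B4 (250 × 353 mm)

Aspect ratio 353/250 ≈ 1.412 — close to the ISO √2 ≈ 1.414.
In the B-series (B0 = 1000 × 1414 mm): B4 = 250 × 353 mm.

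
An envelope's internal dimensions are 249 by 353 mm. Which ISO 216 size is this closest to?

B4 (250 × 353 mm)

Aspect ratio 353/249 ≈ 1.418 — close to the ISO √2 ≈ 1.414.
In the B-series (B0 = 1000 × 1414 mm): B4 = 250 × 353 mm.
Off by 1 mm total — nearest standard size.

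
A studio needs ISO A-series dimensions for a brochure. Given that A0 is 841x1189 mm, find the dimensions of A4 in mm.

A1: ⌊1189/2⌋ × 841 = 594 × 841 mm
A2: ⌊841/2⌋ × 594 = 420 × 594 mm
A3: ⌊594/2⌋ × 420 = 297 × 420 mm
A4: ⌊420/2⌋ × 297 = 210 × 297 mm

210 × 297 mm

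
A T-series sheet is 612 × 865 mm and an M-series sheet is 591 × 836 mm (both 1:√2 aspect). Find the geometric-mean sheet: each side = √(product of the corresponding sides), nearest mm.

Short side: √(612 · 591) = √361692 ≈ 601.4 → 601 mm
Long side: √(865 · 836) = √723140 ≈ 850.4 → 850 mm

601 × 850 mm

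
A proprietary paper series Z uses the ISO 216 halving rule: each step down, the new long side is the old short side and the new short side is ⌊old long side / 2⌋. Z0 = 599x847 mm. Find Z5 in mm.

105 × 149 mm

Z1: ⌊847/2⌋ × 599 = 423 × 599 mm
Z2: ⌊599/2⌋ × 423 = 299 × 423 mm
Z3: ⌊423/2⌋ × 299 = 211 × 299 mm
Z4: ⌊299/2⌋ × 211 = 149 × 211 mm
Z5: ⌊211/2⌋ × 149 = 105 × 149 mm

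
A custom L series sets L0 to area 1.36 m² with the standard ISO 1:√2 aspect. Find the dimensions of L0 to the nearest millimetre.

981 × 1387 mm

Let the short side be w mm. Then w · w√2 = 1.36 m² = 1,360,000 mm².
w² = 1,360,000/√2, so w ≈ 980.6 mm; long side = w√2 ≈ 1386.8 mm.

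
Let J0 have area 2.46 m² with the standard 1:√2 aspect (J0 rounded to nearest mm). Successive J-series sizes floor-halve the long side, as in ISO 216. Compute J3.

Let J0's short side be w mm. w · w√2 = 2.46 m² = 2,460,000 mm², so w ≈ 1318.9 mm and w√2 ≈ 1865.2 mm → J0 = 1319 × 1865 mm.
J1: ⌊1865/2⌋ × 1319 = 932 × 1319 mm
J2: ⌊1319/2⌋ × 932 = 659 × 932 mm
J3: ⌊932/2⌋ × 659 = 466 × 659 mm

466 × 659 mm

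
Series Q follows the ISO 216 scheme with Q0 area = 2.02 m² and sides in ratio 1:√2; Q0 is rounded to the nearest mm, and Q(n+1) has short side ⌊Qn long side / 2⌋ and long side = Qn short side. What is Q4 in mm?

Let Q0's short side be w mm. w · w√2 = 2.02 m² = 2,020,000 mm², so w ≈ 1195.1 mm and w√2 ≈ 1690.2 mm → Q0 = 1195 × 1690 mm.
Q1: ⌊1690/2⌋ × 1195 = 845 × 1195 mm
Q2: ⌊1195/2⌋ × 845 = 597 × 845 mm
Q3: ⌊845/2⌋ × 597 = 422 × 597 mm
Q4: ⌊597/2⌋ × 422 = 298 × 422 mm

298 × 422 mm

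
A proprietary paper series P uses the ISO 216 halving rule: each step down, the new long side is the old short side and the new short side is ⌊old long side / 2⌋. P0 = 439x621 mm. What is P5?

P1: ⌊621/2⌋ × 439 = 310 × 439 mm
P2: ⌊439/2⌋ × 310 = 219 × 310 mm
P3: ⌊310/2⌋ × 219 = 155 × 219 mm
P4: ⌊219/2⌋ × 155 = 109 × 155 mm
P5: ⌊155/2⌋ × 109 = 77 × 109 mm

77 × 109 mm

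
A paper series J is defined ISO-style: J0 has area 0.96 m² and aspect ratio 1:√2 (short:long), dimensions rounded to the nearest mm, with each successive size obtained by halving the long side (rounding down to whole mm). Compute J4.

Let J0's short side be w mm. w · w√2 = 0.96 m² = 960,000 mm², so w ≈ 823.9 mm and w√2 ≈ 1165.2 mm → J0 = 824 × 1165 mm.
J1: ⌊1165/2⌋ × 824 = 582 × 824 mm
J2: ⌊824/2⌋ × 582 = 412 × 582 mm
J3: ⌊582/2⌋ × 412 = 291 × 412 mm
J4: ⌊412/2⌋ × 291 = 206 × 291 mm

206 × 291 mm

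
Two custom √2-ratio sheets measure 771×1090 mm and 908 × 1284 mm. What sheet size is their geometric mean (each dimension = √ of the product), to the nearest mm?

Short side: √(771 · 908) = √700068 ≈ 836.7 → 837 mm
Long side: √(1090 · 1284) = √1399560 ≈ 1183.0 → 1183 mm

837 × 1183 mm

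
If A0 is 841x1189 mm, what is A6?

A1: ⌊1189/2⌋ × 841 = 594 × 841 mm
A2: ⌊841/2⌋ × 594 = 420 × 594 mm
A3: ⌊594/2⌋ × 420 = 297 × 420 mm
A4: ⌊420/2⌋ × 297 = 210 × 297 mm
A5: ⌊297/2⌋ × 210 = 148 × 210 mm
A6: ⌊210/2⌋ × 148 = 105 × 148 mm

105 × 148 mm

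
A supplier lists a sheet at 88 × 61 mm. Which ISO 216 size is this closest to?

B8 (62 × 88 mm)

Aspect ratio 88/61 ≈ 1.443 (ISO target is √2 ≈ 1.414).
In the B-series (B0 = 1000 × 1414 mm): B8 = 62 × 88 mm.
Off by 1 mm total — nearest standard size.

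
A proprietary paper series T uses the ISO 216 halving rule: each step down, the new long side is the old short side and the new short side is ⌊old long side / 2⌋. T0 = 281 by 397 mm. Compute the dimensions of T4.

T1 = 198 × 281 mm (from T0 by 1 halving).
T2: ⌊281/2⌋ × 198 = 140 × 198 mm
T3: ⌊198/2⌋ × 140 = 99 × 140 mm
T4: ⌊140/2⌋ × 99 = 70 × 99 mm

70 × 99 mm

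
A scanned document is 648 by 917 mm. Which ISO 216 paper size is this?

C1 (648 × 917 mm)

Aspect ratio 917/648 ≈ 1.415 — close to the ISO √2 ≈ 1.414.
In the C-series (envelope sizes, between A and B): C1 = 648 × 917 mm.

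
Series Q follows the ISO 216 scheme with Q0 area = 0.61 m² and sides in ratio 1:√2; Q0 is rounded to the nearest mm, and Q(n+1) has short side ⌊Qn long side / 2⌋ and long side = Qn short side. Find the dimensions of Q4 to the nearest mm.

Let Q0's short side be w mm. w · w√2 = 0.61 m² = 610,000 mm², so w ≈ 656.8 mm and w√2 ≈ 928.8 mm → Q0 = 657 × 929 mm.
Q1: ⌊929/2⌋ × 657 = 464 × 657 mm
Q2: ⌊657/2⌋ × 464 = 328 × 464 mm
Q3: ⌊464/2⌋ × 328 = 232 × 328 mm
Q4: ⌊328/2⌋ × 232 = 164 × 232 mm

164 × 232 mm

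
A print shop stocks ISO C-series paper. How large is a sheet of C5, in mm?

C0 = 917 × 1297 mm (C0 is the geometric mean of A0 and B0, aspect 1:√2).
C1: ⌊1297/2⌋ × 917 = 648 × 917 mm
C2: ⌊917/2⌋ × 648 = 458 × 648 mm
C3: ⌊648/2⌋ × 458 = 324 × 458 mm
C4: ⌊458/2⌋ × 324 = 229 × 324 mm
C5: ⌊324/2⌋ × 229 = 162 × 229 mm

162 × 229 mm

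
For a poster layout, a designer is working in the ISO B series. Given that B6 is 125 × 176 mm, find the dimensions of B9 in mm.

44 × 62 mm

B7: ⌊176/2⌋ × 125 = 88 × 125 mm
B8: ⌊125/2⌋ × 88 = 62 × 88 mm
B9: ⌊88/2⌋ × 62 = 44 × 62 mm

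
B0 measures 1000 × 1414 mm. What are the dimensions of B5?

176 × 250 mm

B1: ⌊1414/2⌋ × 1000 = 707 × 1000 mm
B2: ⌊1000/2⌋ × 707 = 500 × 707 mm
B3: ⌊707/2⌋ × 500 = 353 × 500 mm
B4: ⌊500/2⌋ × 353 = 250 × 353 mm
B5: ⌊353/2⌋ × 250 = 176 × 250 mm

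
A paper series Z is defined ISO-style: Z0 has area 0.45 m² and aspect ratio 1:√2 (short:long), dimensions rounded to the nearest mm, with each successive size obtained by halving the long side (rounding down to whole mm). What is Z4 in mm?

Let Z0's short side be w mm. w · w√2 = 0.45 m² = 450,000 mm², so w ≈ 564.1 mm and w√2 ≈ 797.7 mm → Z0 = 564 × 798 mm.
Z1: ⌊798/2⌋ × 564 = 399 × 564 mm
Z2: ⌊564/2⌋ × 399 = 282 × 399 mm
Z3: ⌊399/2⌋ × 282 = 199 × 282 mm
Z4: ⌊282/2⌋ × 199 = 141 × 199 mm

141 × 199 mm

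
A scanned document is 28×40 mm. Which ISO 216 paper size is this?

C10 (28 × 40 mm)

Aspect ratio 40/28 ≈ 1.429 — close to the ISO √2 ≈ 1.414.
In the C-series (envelope sizes, between A and B): C10 = 28 × 40 mm.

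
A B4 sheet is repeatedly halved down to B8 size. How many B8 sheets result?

16

B4 = 250 × 353 mm; B8 = 62 × 88 mm.
Each halving step doubles the count; 4 steps from B4 to B8.
2^4 = 16.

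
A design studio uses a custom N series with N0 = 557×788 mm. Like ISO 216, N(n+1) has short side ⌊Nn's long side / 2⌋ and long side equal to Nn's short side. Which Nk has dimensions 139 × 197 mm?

N0: 557 × 788 mm
N1: 394 × 557 mm
N2: 278 × 394 mm
N3: 197 × 278 mm
N4: 139 × 197 mm
N5: 98 × 139 mm
→ matches N4.

N4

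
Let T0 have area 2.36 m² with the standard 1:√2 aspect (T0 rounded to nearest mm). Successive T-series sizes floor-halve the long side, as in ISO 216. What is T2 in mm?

646 × 913 mm

Let T0's short side be w mm. w · w√2 = 2.36 m² = 2,360,000 mm², so w ≈ 1291.8 mm and w√2 ≈ 1826.9 mm → T0 = 1292 × 1827 mm.
T1: ⌊1827/2⌋ × 1292 = 913 × 1292 mm
T2: ⌊1292/2⌋ × 913 = 646 × 913 mm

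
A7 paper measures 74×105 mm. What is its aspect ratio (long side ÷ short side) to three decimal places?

1.419

105 / 74 = 1.419
ISO 216 targets √2 ≈ 1.414; the +0.005 deviation is from mm rounding.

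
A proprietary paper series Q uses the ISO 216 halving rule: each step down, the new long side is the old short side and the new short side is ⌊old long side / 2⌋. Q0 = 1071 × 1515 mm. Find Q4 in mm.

Q1: ⌊1515/2⌋ × 1071 = 757 × 1071 mm
Q2: ⌊1071/2⌋ × 757 = 535 × 757 mm
Q3: ⌊757/2⌋ × 535 = 378 × 535 mm
Q4: ⌊535/2⌋ × 378 = 267 × 378 mm

267 × 378 mm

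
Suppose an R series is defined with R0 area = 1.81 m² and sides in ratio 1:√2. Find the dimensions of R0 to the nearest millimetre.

Let the short side be w mm. Then w · w√2 = 1.81 m² = 1,810,000 mm².
w² = 1,810,000/√2, so w ≈ 1131.3 mm; long side = w√2 ≈ 1599.9 mm.

1131 × 1600 mm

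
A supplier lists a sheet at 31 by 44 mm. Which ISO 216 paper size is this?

Aspect ratio 44/31 ≈ 1.419 — close to the ISO √2 ≈ 1.414.
In the B-series (B0 = 1000 × 1414 mm): B10 = 31 × 44 mm.

B10 (31 × 44 mm)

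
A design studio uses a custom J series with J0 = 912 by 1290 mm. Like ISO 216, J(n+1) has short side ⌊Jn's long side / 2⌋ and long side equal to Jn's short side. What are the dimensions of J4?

228 × 322 mm

J1 = 645 × 912 mm (from J0 by 1 halving).
J2: ⌊912/2⌋ × 645 = 456 × 645 mm
J3: ⌊645/2⌋ × 456 = 322 × 456 mm
J4: ⌊456/2⌋ × 322 = 228 × 322 mm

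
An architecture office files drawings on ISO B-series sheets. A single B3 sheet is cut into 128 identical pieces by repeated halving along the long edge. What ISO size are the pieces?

128 = 2^7, so 7 halving steps.
B3 → B4 → … → B10 after 7 steps.

B10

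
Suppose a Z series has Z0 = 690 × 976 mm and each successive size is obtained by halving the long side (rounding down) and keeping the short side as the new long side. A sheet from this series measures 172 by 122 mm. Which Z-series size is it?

Z0: 690 × 976 mm
Z1: 488 × 690 mm
Z2: 345 × 488 mm
Z3: 244 × 345 mm
Z4: 172 × 244 mm
Z5: 122 × 172 mm
Z6: 86 × 122 mm
→ matches Z5.

Z5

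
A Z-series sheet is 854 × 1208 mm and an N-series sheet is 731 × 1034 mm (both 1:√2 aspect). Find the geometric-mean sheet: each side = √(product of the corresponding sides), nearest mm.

790 × 1118 mm

Short side: √(854 · 731) = √624274 ≈ 790.1 → 790 mm
Long side: √(1208 · 1034) = √1249072 ≈ 1117.6 → 1118 mm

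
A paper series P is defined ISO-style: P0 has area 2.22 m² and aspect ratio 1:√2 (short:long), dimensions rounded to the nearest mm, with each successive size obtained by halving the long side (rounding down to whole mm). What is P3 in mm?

Let P0's short side be w mm. w · w√2 = 2.22 m² = 2,220,000 mm², so w ≈ 1252.9 mm and w√2 ≈ 1771.9 mm → P0 = 1253 × 1772 mm.
P1: ⌊1772/2⌋ × 1253 = 886 × 1253 mm
P2: ⌊1253/2⌋ × 886 = 626 × 886 mm
P3: ⌊886/2⌋ × 626 = 443 × 626 mm

443 × 626 mm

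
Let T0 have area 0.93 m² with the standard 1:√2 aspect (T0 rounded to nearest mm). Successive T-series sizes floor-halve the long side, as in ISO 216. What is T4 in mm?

202 × 286 mm

Let T0's short side be w mm. w · w√2 = 0.93 m² = 930,000 mm², so w ≈ 810.9 mm and w√2 ≈ 1146.8 mm → T0 = 811 × 1147 mm.
T1: ⌊1147/2⌋ × 811 = 573 × 811 mm
T2: ⌊811/2⌋ × 573 = 405 × 573 mm
T3: ⌊573/2⌋ × 405 = 286 × 405 mm
T4: ⌊405/2⌋ × 286 = 202 × 286 mm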